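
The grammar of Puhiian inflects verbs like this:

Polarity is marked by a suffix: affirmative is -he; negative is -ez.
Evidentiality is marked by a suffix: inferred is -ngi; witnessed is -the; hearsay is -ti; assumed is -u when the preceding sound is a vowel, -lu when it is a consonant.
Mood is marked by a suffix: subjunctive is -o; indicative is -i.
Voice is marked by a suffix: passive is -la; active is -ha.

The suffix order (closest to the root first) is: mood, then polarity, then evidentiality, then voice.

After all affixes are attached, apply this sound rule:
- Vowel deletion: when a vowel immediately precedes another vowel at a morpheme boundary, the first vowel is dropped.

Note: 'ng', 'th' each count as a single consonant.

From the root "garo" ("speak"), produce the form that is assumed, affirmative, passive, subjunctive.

garohula

Attach mood subjunctive -o → garoo.
Attach polarity affirmative -he → garoohe.
Attach evidentiality assumed -u (after vowel 'e') → garooheu.
Attach voice passive -la → garooheula.
Apply vowel deletion: garooheula → garohula.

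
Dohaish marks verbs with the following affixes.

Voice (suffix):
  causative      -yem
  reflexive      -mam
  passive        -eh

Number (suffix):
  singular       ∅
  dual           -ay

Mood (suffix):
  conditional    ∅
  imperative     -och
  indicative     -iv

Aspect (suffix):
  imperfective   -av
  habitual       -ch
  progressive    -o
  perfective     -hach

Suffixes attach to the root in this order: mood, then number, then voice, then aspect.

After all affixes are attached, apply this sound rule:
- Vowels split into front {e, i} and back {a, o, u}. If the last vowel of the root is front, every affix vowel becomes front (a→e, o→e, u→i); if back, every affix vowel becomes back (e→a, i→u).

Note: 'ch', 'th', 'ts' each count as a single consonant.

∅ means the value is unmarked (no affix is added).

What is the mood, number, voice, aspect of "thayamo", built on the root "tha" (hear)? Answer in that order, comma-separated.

Segment: tha-yem-o.
mood: ∅ → conditional.
number: ∅ → singular.
voice: -yem → causative.
aspect: -o → progressive.

conditional, singular, causative, progressive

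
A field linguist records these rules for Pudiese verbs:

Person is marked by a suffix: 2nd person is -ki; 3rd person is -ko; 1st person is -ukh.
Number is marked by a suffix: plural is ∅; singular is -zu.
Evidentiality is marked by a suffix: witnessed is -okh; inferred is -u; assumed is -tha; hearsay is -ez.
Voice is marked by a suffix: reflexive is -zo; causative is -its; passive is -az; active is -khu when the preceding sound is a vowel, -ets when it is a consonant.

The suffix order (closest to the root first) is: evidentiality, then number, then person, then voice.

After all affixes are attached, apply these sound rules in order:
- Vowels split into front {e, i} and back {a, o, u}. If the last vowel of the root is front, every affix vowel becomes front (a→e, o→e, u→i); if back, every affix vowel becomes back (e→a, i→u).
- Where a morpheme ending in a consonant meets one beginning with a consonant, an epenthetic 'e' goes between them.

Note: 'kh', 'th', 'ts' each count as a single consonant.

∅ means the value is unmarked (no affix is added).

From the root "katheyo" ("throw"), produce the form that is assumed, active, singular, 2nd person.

katheyothazukukhu

Attach evidentiality assumed -tha → katheyotha.
Attach number singular -zu → katheyothazu.
Attach person 2nd person -ki → katheyothazuki.
Attach voice active -khu (after vowel 'i') → katheyothazukikhu.
Apply vowel harmony: katheyothazukikhu → katheyothazukukhu.
Epenthesis: no change.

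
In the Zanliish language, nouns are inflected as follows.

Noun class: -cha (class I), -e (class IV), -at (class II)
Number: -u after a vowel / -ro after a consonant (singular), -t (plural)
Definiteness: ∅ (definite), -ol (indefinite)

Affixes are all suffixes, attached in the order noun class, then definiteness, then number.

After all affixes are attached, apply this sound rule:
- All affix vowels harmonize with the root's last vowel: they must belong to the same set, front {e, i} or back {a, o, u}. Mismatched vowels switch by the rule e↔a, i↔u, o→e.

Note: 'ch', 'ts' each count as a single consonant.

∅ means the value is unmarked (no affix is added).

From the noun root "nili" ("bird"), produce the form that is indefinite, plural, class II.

nilietelt

Attach noun class class II -at → niliat.
Attach definiteness indefinite -ol → niliatol.
Attach number plural -t → niliatolt.
Apply vowel harmony: niliatolt → nilietelt.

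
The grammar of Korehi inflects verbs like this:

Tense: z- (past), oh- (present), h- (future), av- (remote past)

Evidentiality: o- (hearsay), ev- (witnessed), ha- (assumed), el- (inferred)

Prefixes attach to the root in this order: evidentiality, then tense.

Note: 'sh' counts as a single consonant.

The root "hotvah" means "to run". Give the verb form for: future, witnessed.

Attach evidentiality witnessed ev- → evhotvah.
Attach tense future h- → hevhotvah.

hevhotvah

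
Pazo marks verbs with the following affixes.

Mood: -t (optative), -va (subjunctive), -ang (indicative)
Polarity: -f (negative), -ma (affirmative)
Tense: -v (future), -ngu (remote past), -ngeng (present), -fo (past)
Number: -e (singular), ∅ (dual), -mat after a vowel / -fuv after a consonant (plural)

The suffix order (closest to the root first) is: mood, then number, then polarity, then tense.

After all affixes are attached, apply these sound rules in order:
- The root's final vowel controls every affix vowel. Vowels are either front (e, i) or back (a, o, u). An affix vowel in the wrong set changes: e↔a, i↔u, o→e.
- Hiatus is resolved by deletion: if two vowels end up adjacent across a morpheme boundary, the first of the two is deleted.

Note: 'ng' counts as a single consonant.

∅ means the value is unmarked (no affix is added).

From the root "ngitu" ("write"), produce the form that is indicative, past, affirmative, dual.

Attach mood indicative -ang → ngituang.
number = dual: zero marking, form stays ngituang.
Attach polarity affirmative -ma → ngituangma.
Attach tense past -fo → ngituangmafo.
Vowel harmony: no change.
Apply vowel deletion: ngituangmafo → ngitangmafo.

ngitangmafo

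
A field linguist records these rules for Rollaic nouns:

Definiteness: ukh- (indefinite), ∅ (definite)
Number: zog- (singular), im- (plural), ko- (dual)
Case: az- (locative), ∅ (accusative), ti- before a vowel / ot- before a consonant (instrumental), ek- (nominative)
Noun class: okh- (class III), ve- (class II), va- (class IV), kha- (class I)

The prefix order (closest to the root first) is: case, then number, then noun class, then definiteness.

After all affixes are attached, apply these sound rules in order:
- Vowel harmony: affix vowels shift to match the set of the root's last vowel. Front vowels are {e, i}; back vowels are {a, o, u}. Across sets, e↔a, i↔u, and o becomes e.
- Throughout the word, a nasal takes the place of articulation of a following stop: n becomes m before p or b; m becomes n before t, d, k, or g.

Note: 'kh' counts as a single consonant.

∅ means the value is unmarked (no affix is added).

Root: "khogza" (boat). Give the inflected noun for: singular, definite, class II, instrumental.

Attach case instrumental ot- (before consonant 'kh') → otkhogza.
Attach number singular zog- → zogotkhogza.
Attach noun class class II ve- → vezogotkhogza.
definiteness = definite: zero marking, form stays vezogotkhogza.
Apply vowel harmony: vezogotkhogza → vazogotkhogza.
Nasal assimilation: no change.

vazogotkhogza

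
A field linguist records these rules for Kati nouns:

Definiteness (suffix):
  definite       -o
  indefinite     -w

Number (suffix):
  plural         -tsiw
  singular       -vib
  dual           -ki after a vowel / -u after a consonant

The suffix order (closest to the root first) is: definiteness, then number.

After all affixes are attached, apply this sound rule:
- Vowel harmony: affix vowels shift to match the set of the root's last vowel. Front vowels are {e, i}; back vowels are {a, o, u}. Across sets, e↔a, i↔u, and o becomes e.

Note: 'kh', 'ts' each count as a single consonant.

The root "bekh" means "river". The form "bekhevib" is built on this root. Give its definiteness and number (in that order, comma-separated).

Segment: bekh-o-vib.
definiteness: -o → definite.
number: -vib → singular.

definite, singular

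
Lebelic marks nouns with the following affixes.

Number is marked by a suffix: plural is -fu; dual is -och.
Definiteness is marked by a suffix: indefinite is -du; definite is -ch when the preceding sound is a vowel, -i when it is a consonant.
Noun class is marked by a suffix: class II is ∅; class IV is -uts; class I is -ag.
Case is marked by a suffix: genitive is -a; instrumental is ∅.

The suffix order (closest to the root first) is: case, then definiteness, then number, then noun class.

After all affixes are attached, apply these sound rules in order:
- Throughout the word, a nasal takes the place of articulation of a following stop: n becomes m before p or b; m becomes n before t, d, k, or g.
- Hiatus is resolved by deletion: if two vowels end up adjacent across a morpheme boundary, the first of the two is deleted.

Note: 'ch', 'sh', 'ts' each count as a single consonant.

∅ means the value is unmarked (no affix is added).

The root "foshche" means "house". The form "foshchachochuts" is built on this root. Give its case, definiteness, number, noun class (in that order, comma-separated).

genitive, definite, dual, class IV

Segment: foshche-a-ch-och-uts.
case: -a → genitive.
definiteness: -ch/i → definite.
number: -och → dual.
noun class: -uts → class IV.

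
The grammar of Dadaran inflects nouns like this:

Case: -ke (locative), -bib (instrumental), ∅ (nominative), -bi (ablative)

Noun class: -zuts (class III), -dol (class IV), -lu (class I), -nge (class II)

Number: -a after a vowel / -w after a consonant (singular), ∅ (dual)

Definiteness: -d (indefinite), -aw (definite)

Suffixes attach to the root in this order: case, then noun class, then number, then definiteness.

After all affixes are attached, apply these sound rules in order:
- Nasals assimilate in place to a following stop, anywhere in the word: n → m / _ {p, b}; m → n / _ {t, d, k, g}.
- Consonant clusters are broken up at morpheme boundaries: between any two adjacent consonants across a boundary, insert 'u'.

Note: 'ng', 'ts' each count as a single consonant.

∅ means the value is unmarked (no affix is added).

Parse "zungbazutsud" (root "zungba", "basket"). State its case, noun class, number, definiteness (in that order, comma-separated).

Segment: zungba-zuts-d.
case: ∅ → nominative.
noun class: -zuts → class III.
number: ∅ → dual.
definiteness: -d → indefinite.

nominative, class III, dual, indefinite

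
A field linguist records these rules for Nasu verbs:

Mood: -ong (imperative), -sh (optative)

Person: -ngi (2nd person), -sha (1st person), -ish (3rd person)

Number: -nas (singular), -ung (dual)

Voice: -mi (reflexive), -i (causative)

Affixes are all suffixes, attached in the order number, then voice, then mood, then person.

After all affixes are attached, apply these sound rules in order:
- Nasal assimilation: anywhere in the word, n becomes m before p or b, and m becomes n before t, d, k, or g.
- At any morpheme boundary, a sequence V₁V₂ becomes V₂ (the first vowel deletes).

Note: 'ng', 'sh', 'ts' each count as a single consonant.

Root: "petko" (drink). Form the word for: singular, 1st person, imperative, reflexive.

Attach number singular -nas → petkonas.
Attach voice reflexive -mi → petkonasmi.
Attach mood imperative -ong → petkonasmiong.
Attach person 1st person -sha → petkonasmiongsha.
Nasal assimilation: no change.
Apply vowel deletion: petkonasmiongsha → petkonasmongsha.

petkonasmongsha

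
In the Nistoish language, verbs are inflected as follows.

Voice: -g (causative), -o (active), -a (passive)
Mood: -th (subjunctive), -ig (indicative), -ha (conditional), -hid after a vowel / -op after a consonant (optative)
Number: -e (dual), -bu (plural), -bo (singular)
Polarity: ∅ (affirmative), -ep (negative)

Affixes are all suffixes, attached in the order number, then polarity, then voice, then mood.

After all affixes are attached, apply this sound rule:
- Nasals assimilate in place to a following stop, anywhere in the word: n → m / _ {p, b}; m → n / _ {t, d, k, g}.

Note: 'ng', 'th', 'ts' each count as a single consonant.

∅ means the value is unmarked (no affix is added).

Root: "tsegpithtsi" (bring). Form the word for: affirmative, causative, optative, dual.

tsegpithtsiegop

Attach number dual -e → tsegpithtsie.
polarity = affirmative: zero marking, form stays tsegpithtsie.
Attach voice causative -g → tsegpithtsieg.
Attach mood optative -op (after consonant 'g') → tsegpithtsiegop.
Nasal assimilation: no change.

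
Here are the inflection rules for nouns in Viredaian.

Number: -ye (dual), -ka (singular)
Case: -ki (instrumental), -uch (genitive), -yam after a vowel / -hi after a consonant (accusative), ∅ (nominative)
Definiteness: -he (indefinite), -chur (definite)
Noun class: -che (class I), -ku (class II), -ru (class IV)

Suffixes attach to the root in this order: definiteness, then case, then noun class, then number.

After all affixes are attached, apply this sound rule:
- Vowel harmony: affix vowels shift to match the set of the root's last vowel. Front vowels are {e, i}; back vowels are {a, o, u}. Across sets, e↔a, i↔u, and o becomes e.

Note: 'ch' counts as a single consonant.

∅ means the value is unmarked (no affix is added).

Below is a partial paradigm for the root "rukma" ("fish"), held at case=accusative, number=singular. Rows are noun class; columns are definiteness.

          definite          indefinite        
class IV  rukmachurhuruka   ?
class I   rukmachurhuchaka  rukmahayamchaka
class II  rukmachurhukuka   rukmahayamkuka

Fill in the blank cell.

Attach definiteness indefinite -he → rukmahe.
Attach case accusative -yam (after vowel 'e') → rukmaheyam.
Attach noun class class IV -ru → rukmaheyamru.
Attach number singular -ka → rukmaheyamruka.
Apply vowel harmony: rukmaheyamruka → rukmahayamruka.

rukmahayamruka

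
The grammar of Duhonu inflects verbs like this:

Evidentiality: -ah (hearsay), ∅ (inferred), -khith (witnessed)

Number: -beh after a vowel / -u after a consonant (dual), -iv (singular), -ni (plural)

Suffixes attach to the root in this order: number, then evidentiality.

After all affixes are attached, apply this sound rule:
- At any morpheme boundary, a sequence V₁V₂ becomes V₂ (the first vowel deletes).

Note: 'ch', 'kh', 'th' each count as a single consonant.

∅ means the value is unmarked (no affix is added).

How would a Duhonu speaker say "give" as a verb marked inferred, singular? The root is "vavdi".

vavdiv

Attach number singular -iv → vavdiiv.
evidentiality = inferred: zero marking, form stays vavdiiv.
Apply vowel deletion: vavdiiv → vavdiv.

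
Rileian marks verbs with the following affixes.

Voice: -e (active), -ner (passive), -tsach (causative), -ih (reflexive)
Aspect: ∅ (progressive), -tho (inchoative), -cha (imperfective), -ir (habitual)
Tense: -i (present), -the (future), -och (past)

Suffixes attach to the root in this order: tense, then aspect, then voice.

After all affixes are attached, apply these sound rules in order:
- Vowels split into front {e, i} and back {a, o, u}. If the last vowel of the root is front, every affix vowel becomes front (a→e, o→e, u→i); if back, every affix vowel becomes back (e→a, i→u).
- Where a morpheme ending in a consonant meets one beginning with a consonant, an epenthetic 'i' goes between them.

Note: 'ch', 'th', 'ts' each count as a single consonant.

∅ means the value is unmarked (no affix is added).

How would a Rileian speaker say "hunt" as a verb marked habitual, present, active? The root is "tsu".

Attach tense present -i → tsui.
Attach aspect habitual -ir → tsuiir.
Attach voice active -e → tsuiire.
Apply vowel harmony: tsuiire → tsuuura.
Epenthesis: no change.

tsuuura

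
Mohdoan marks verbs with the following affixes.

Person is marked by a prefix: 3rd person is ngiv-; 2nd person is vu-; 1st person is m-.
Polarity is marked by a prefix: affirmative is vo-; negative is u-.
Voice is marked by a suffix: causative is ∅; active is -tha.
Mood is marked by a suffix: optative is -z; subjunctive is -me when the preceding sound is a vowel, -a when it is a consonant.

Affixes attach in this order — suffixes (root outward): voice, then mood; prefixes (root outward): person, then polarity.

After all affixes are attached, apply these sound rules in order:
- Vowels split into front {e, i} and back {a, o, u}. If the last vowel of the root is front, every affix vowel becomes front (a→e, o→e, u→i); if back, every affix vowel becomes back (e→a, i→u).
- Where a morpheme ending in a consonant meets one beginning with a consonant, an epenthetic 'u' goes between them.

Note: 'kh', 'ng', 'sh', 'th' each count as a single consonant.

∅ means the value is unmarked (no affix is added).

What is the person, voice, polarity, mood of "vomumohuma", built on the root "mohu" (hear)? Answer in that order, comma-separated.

1st person, causative, affirmative, subjunctive

Segment: vo-m-mohu-me.
person: m- → 1st person.
voice: ∅ → causative.
polarity: vo- → affirmative.
mood: -me/a → subjunctive.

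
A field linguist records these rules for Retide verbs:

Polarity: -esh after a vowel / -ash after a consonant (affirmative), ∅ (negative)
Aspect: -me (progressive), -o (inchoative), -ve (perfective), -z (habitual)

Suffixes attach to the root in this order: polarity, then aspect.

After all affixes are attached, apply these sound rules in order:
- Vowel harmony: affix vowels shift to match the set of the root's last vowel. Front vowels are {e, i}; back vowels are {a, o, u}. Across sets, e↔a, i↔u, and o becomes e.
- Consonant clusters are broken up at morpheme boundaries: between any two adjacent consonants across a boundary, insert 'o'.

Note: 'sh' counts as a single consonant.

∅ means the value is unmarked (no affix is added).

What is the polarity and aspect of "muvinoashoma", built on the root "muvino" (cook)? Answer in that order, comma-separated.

Segment: muvino-esh-me.
polarity: -esh/ash → affirmative.
aspect: -me → progressive.

affirmative, progressive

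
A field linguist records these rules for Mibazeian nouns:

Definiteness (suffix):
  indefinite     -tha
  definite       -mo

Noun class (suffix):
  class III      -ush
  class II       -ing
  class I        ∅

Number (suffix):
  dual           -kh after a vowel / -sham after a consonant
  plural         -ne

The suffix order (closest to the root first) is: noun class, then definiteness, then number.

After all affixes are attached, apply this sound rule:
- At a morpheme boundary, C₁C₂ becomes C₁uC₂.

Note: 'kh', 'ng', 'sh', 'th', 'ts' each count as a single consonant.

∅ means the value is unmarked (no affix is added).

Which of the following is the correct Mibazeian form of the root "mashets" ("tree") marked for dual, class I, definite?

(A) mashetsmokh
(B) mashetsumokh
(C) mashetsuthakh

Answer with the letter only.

noun class = class I: zero marking, form stays mashets.
Attach definiteness definite -mo → mashetsmo.
Attach number dual -kh (after vowel 'o') → mashetsmokh.
Apply epenthesis: mashetsmokh → mashetsumokh.
So the correct form is mashetsumokh, option (B).
(C) mashetsuthakh is wrong: it uses indefinite instead of definite for definiteness.
(A) mashetsmokh is wrong: it fails to apply the sound rule(s).

B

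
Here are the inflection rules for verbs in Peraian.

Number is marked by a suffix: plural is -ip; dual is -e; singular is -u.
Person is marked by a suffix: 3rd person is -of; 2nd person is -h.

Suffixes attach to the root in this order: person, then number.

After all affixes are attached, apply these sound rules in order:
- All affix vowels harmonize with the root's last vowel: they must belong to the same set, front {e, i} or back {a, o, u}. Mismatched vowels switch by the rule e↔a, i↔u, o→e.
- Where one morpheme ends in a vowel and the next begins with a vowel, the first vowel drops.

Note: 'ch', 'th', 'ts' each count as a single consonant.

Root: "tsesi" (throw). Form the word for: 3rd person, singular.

Attach person 3rd person -of → tsesiof.
Attach number singular -u → tsesiofu.
Apply vowel harmony: tsesiofu → tsesiefi.
Apply vowel deletion: tsesiefi → tsesefi.

tsesefi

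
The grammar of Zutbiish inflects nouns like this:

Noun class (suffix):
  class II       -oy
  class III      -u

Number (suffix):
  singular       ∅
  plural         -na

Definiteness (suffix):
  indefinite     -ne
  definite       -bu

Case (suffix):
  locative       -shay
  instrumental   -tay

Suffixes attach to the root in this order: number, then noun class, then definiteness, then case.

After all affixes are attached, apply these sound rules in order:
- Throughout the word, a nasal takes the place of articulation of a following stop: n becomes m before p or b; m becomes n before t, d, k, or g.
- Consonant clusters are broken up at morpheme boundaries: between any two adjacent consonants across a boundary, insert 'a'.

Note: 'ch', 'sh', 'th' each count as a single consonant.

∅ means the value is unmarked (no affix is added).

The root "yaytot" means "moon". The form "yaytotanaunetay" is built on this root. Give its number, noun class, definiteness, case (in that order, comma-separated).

plural, class III, indefinite, instrumental

Segment: yaytot-na-u-ne-tay.
number: -na → plural.
noun class: -u → class III.
definiteness: -ne → indefinite.
case: -tay → instrumental.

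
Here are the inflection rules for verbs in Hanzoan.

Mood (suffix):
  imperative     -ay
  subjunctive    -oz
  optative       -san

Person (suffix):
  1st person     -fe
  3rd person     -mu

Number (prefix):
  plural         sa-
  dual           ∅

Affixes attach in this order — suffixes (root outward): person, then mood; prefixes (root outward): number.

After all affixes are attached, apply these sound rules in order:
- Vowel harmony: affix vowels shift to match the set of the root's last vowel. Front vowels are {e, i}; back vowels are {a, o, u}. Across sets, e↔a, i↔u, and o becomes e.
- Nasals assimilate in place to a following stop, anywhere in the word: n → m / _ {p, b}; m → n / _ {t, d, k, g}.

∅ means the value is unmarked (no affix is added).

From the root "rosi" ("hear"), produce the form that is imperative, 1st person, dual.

Attach person 1st person -fe → rosife.
number = dual: zero marking, form stays rosife.
Attach mood imperative -ay → rosifeay.
Apply vowel harmony: rosifeay → rosifeey.
Nasal assimilation: no change.

rosifeey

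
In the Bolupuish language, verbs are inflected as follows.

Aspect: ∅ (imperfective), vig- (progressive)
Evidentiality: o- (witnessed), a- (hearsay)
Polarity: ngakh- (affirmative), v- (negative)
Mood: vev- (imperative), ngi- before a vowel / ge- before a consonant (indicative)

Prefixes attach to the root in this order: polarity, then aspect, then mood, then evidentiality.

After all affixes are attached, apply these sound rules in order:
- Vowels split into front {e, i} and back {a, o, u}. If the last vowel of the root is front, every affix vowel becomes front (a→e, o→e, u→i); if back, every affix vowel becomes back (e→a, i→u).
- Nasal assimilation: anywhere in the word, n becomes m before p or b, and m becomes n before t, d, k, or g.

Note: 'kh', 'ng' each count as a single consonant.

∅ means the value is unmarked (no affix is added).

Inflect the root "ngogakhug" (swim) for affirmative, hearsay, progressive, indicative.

agavugngakhngogakhug

Attach polarity affirmative ngakh- → ngakhngogakhug.
Attach aspect progressive vig- → vigngakhngogakhug.
Attach mood indicative ge- (before consonant 'v') → gevigngakhngogakhug.
Attach evidentiality hearsay a- → agevigngakhngogakhug.
Apply vowel harmony: agevigngakhngogakhug → agavugngakhngogakhug.
Nasal assimilation: no change.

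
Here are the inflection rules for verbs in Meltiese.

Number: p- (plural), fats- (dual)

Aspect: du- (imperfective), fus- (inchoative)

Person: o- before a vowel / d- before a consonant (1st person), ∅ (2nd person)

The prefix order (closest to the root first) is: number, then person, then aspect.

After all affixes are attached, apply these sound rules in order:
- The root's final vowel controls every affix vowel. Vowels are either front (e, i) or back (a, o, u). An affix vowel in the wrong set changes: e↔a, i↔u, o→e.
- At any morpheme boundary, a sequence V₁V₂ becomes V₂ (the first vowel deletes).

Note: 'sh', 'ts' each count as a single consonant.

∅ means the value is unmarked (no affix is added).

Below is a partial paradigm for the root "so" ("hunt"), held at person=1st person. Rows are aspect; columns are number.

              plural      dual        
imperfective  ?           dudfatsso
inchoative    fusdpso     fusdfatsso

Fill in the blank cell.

Attach number plural p- → pso.
Attach person 1st person d- (before consonant 'p') → dpso.
Attach aspect imperfective du- → dudpso.
Vowel harmony: no change.
Vowel deletion: no change.

dudpso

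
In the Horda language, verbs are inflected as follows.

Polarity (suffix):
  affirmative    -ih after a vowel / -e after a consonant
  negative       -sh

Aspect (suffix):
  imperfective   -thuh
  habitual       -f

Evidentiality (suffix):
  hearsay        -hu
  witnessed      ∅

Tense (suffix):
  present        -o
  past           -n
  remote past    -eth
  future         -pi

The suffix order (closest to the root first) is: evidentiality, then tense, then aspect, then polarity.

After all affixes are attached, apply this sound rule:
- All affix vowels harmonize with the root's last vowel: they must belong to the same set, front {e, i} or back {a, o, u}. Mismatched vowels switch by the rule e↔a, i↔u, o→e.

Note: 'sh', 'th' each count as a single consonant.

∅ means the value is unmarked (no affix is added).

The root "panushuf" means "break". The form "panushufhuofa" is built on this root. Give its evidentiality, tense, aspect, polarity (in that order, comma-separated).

Segment: panushuf-hu-o-f-e.
evidentiality: -hu → hearsay.
tense: -o → present.
aspect: -f → habitual.
polarity: -ih/e → affirmative.

hearsay, present, habitual, affirmative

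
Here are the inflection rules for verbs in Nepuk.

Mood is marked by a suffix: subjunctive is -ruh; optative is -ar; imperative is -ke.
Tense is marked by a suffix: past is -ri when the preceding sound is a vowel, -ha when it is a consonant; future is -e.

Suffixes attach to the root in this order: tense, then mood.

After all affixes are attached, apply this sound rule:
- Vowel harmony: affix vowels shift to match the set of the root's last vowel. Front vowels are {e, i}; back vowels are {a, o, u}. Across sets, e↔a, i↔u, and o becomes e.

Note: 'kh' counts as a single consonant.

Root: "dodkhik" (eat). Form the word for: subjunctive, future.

dodkhikerih

Attach tense future -e → dodkhike.
Attach mood subjunctive -ruh → dodkhikeruh.
Apply vowel harmony: dodkhikeruh → dodkhikerih.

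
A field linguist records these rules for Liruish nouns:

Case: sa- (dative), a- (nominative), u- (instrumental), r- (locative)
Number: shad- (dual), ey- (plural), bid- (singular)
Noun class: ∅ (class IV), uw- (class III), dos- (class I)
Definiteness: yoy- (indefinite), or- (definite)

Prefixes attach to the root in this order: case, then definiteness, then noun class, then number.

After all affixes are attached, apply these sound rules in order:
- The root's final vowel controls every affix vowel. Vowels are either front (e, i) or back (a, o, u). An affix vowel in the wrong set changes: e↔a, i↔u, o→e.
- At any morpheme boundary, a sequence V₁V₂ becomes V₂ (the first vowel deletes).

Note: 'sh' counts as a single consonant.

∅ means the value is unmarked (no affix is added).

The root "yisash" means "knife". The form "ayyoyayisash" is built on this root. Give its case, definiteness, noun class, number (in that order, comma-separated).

Segment: ey-yoy-a-yisash.
case: a- → nominative.
definiteness: yoy- → indefinite.
noun class: ∅ → class IV.
number: ey- → plural.

nominative, indefinite, class IV, plural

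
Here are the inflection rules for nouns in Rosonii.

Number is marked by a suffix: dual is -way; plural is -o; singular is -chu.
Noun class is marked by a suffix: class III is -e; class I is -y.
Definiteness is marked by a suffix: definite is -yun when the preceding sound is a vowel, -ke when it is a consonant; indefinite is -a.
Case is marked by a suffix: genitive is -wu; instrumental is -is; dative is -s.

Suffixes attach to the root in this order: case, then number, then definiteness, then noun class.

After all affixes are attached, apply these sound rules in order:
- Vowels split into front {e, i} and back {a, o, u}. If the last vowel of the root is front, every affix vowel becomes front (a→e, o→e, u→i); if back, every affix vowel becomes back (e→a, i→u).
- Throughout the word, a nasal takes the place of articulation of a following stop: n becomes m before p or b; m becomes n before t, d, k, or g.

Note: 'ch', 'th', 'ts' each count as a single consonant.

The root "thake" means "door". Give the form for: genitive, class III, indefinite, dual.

Attach case genitive -wu → thakewu.
Attach number dual -way → thakewuway.
Attach definiteness indefinite -a → thakewuwaya.
Attach noun class class III -e → thakewuwayae.
Apply vowel harmony: thakewuwayae → thakewiweyee.
Nasal assimilation: no change.

thakewiweyee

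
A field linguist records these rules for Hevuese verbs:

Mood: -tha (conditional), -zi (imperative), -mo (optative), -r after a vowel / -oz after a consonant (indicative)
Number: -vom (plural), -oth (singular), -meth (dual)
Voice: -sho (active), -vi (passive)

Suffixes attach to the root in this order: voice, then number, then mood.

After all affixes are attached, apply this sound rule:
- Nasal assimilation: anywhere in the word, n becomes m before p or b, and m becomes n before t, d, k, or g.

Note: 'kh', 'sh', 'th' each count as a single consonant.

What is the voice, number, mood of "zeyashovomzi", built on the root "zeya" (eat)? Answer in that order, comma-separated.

active, plural, imperative

Segment: zeya-sho-vom-zi.
voice: -sho → active.
number: -vom → plural.
mood: -zi → imperative.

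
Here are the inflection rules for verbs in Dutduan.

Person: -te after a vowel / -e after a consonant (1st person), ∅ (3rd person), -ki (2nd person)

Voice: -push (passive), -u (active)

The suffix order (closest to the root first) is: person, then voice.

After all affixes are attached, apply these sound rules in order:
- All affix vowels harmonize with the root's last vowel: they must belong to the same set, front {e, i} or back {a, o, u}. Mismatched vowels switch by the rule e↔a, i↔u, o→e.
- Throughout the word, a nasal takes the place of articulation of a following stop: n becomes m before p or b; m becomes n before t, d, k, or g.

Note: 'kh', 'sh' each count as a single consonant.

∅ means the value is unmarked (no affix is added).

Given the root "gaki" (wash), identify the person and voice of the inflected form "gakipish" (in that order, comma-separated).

3rd person, passive

Segment: gaki-push.
person: ∅ → 3rd person.
voice: -push → passive.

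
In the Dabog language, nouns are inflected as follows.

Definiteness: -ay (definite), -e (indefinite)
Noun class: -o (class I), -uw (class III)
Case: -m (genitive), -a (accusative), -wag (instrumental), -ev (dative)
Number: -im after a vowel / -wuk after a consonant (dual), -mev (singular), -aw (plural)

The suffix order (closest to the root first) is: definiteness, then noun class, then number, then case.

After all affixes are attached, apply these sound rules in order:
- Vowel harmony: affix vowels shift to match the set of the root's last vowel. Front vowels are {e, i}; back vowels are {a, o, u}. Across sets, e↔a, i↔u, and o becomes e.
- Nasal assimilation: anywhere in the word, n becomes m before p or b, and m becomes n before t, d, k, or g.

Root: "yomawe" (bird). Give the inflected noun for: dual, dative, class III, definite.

yomaweeyiwwikev

Attach definiteness definite -ay → yomaweay.
Attach noun class class III -uw → yomaweayuw.
Attach number dual -wuk (after consonant 'w') → yomaweayuwwuk.
Attach case dative -ev → yomaweayuwwukev.
Apply vowel harmony: yomaweayuwwukev → yomaweeyiwwikev.
Nasal assimilation: no change.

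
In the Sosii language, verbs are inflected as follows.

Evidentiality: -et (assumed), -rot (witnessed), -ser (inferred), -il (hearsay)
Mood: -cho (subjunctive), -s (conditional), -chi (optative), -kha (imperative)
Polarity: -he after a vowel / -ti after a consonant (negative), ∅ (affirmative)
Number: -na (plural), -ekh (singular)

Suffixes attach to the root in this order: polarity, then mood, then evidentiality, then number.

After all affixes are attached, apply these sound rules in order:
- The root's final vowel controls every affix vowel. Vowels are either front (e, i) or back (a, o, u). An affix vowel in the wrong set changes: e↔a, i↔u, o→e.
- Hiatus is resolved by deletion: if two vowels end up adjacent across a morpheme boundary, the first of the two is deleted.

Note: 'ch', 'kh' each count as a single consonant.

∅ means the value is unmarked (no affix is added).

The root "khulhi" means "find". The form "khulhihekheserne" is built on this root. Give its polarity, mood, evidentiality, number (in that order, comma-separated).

negative, imperative, inferred, plural

Segment: khulhi-he-kha-ser-na.
polarity: -he/ti → negative.
mood: -kha → imperative.
evidentiality: -ser → inferred.
number: -na → plural.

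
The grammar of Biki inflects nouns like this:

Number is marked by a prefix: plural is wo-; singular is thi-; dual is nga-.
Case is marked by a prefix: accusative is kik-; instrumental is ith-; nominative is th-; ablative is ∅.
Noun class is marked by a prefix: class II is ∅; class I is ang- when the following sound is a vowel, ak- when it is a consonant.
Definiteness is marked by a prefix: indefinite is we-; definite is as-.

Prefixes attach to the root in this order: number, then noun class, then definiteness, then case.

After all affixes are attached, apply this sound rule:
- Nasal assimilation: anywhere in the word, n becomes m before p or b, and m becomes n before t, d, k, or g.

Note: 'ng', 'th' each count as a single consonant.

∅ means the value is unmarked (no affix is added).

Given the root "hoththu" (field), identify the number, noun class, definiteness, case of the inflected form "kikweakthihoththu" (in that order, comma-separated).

singular, class I, indefinite, accusative

Segment: kik-we-ak-thi-hoththu.
number: thi- → singular.
noun class: ang/ak- → class I.
definiteness: we- → indefinite.
case: kik- → accusative.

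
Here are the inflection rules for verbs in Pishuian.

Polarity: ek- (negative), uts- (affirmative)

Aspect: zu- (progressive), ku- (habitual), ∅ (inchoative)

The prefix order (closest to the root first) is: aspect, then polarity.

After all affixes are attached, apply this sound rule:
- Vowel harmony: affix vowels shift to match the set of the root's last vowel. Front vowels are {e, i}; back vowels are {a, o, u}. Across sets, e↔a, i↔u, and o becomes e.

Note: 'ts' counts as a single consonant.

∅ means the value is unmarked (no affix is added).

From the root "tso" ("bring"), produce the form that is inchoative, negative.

aktso

aspect = inchoative: zero marking, form stays tso.
Attach polarity negative ek- → ektso.
Apply vowel harmony: ektso → aktso.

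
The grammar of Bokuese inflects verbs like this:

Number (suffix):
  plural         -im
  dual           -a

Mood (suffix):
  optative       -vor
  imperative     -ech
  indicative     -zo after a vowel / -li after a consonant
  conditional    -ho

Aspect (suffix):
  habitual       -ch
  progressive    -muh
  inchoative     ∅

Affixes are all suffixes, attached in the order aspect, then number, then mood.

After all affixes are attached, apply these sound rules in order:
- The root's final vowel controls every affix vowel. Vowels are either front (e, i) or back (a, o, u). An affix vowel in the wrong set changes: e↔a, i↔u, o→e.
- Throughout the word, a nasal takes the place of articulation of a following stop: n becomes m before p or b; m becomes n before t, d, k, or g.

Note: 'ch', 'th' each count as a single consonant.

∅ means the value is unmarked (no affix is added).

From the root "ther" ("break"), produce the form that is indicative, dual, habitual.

thercheze

Attach aspect habitual -ch → therch.
Attach number dual -a → thercha.
Attach mood indicative -zo (after vowel 'a') → therchazo.
Apply vowel harmony: therchazo → thercheze.
Nasal assimilation: no change.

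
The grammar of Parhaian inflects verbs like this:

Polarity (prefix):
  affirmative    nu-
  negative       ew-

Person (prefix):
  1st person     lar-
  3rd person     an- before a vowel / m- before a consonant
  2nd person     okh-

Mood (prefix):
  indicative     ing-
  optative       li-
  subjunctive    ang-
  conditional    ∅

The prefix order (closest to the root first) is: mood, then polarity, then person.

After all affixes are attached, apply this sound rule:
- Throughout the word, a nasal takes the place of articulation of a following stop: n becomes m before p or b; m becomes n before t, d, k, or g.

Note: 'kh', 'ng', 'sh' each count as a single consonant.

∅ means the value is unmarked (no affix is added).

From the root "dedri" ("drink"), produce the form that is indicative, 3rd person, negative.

Attach mood indicative ing- → ingdedri.
Attach polarity negative ew- → ewingdedri.
Attach person 3rd person an- (before vowel 'e') → anewingdedri.
Nasal assimilation: no change.

anewingdedri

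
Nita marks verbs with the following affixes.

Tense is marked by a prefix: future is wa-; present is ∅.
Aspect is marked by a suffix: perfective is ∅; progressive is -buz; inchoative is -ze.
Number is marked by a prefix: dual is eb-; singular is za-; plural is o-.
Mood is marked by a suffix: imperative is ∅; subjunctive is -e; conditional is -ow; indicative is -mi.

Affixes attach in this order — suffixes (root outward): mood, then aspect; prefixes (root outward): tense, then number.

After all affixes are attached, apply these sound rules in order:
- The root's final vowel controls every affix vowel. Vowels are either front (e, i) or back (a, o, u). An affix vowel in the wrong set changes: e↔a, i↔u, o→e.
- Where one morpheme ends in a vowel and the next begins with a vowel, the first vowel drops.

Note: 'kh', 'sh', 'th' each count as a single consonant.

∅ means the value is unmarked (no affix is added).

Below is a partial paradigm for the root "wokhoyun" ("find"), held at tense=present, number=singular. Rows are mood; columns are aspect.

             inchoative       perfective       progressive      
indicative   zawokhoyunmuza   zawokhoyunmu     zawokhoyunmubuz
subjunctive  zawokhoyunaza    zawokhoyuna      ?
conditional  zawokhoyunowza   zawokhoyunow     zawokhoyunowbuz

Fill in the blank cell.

tense = present: zero marking, form stays wokhoyun.
Attach mood subjunctive -e → wokhoyune.
Attach number singular za- → zawokhoyune.
Attach aspect progressive -buz → zawokhoyunebuz.
Apply vowel harmony: zawokhoyunebuz → zawokhoyunabuz.
Vowel deletion: no change.

zawokhoyunabuz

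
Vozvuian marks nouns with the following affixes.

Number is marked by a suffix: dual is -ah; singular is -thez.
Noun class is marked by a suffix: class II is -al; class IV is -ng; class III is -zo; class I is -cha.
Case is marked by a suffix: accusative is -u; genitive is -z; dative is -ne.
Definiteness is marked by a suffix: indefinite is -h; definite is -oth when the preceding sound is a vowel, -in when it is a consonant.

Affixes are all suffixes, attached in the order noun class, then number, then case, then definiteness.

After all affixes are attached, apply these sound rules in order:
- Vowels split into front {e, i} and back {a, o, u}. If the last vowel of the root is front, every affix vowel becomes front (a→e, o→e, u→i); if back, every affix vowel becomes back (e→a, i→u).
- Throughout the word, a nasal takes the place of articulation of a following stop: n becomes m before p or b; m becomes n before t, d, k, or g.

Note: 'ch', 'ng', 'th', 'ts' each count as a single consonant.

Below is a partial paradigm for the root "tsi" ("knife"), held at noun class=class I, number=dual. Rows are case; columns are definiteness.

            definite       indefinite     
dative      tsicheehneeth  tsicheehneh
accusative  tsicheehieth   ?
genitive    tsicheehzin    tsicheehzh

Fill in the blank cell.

Attach noun class class I -cha → tsicha.
Attach number dual -ah → tsichaah.
Attach case accusative -u → tsichaahu.
Attach definiteness indefinite -h → tsichaahuh.
Apply vowel harmony: tsichaahuh → tsicheehih.
Nasal assimilation: no change.

tsicheehih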